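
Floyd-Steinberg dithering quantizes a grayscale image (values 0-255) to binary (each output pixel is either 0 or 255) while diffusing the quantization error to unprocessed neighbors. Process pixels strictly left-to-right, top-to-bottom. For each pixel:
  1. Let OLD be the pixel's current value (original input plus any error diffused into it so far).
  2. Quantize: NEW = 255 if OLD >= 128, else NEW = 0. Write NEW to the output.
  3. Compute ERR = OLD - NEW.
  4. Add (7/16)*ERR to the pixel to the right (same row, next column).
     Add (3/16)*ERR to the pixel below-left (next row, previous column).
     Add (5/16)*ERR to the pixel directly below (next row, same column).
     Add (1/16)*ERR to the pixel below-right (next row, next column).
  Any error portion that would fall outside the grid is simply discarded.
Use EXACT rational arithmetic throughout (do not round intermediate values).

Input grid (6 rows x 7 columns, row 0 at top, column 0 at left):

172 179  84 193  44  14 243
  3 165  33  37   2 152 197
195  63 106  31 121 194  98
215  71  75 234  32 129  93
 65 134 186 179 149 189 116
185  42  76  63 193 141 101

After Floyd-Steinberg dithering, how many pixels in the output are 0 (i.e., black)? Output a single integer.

(0,0): OLD=172 → NEW=255, ERR=-83
(0,1): OLD=2283/16 → NEW=255, ERR=-1797/16
(0,2): OLD=8925/256 → NEW=0, ERR=8925/256
(0,3): OLD=853003/4096 → NEW=255, ERR=-191477/4096
(0,4): OLD=1543245/65536 → NEW=0, ERR=1543245/65536
(0,5): OLD=25482779/1048576 → NEW=0, ERR=25482779/1048576
(0,6): OLD=4255242941/16777216 → NEW=255, ERR=-22947139/16777216
(1,0): OLD=-11263/256 → NEW=0, ERR=-11263/256
(1,1): OLD=229383/2048 → NEW=0, ERR=229383/2048
(1,2): OLD=5053587/65536 → NEW=0, ERR=5053587/65536
(1,3): OLD=16442199/262144 → NEW=0, ERR=16442199/262144
(1,4): OLD=644825829/16777216 → NEW=0, ERR=644825829/16777216
(1,5): OLD=23840410869/134217728 → NEW=255, ERR=-10385109771/134217728
(1,6): OLD=352702420411/2147483648 → NEW=255, ERR=-194905909829/2147483648
(2,0): OLD=6627389/32768 → NEW=255, ERR=-1728451/32768
(2,1): OLD=90840687/1048576 → NEW=0, ERR=90840687/1048576
(2,2): OLD=3133307149/16777216 → NEW=255, ERR=-1144882931/16777216
(2,3): OLD=4398509029/134217728 → NEW=0, ERR=4398509029/134217728
(2,4): OLD=146845597173/1073741824 → NEW=255, ERR=-126958567947/1073741824
(2,5): OLD=3555380487079/34359738368 → NEW=0, ERR=3555380487079/34359738368
(2,6): OLD=60512672282881/549755813888 → NEW=0, ERR=60512672282881/549755813888
(3,0): OLD=3603071341/16777216 → NEW=255, ERR=-675118739/16777216
(3,1): OLD=8640362729/134217728 → NEW=0, ERR=8640362729/134217728
(3,2): OLD=100285815243/1073741824 → NEW=0, ERR=100285815243/1073741824
(3,3): OLD=1110970561373/4294967296 → NEW=255, ERR=15753900893/4294967296
(3,4): OLD=9953193395565/549755813888 → NEW=0, ERR=9953193395565/549755813888
(3,5): OLD=802667011329943/4398046511104 → NEW=255, ERR=-318834849001577/4398046511104
(3,6): OLD=7188044859173065/70368744177664 → NEW=0, ERR=7188044859173065/70368744177664
(4,0): OLD=138502775747/2147483648 → NEW=0, ERR=138502775747/2147483648
(4,1): OLD=6780253082727/34359738368 → NEW=255, ERR=-1981480201113/34359738368
(4,2): OLD=107019976894313/549755813888 → NEW=255, ERR=-33167755647127/549755813888
(4,3): OLD=716807387803987/4398046511104 → NEW=255, ERR=-404694472527533/4398046511104
(4,4): OLD=3554918379055753/35184372088832 → NEW=0, ERR=3554918379055753/35184372088832
(4,5): OLD=259895295112061833/1125899906842624 → NEW=255, ERR=-27209181132807287/1125899906842624
(4,6): OLD=2392627826559700623/18014398509481984 → NEW=255, ERR=-2201043793358205297/18014398509481984
(5,0): OLD=106840607025701/549755813888 → NEW=255, ERR=-33347125515739/549755813888
(5,1): OLD=-43279472058313/4398046511104 → NEW=0, ERR=-43279472058313/4398046511104
(5,2): OLD=1125322571942065/35184372088832 → NEW=0, ERR=1125322571942065/35184372088832
(5,3): OLD=17848672471893461/281474976710656 → NEW=0, ERR=17848672471893461/281474976710656
(5,4): OLD=4360099353826489991/18014398509481984 → NEW=255, ERR=-233572266091415929/18014398509481984
(5,5): OLD=16022864757064395543/144115188075855872 → NEW=0, ERR=16022864757064395543/144115188075855872
(5,6): OLD=253525670310706313337/2305843009213693952 → NEW=0, ERR=253525670310706313337/2305843009213693952
Output grid:
  Row 0: ##.#..#  (3 black, running=3)
  Row 1: .....##  (5 black, running=8)
  Row 2: #.#.#..  (4 black, running=12)
  Row 3: #..#.#.  (4 black, running=16)
  Row 4: .###.##  (2 black, running=18)
  Row 5: #...#..  (5 black, running=23)

Answer: 23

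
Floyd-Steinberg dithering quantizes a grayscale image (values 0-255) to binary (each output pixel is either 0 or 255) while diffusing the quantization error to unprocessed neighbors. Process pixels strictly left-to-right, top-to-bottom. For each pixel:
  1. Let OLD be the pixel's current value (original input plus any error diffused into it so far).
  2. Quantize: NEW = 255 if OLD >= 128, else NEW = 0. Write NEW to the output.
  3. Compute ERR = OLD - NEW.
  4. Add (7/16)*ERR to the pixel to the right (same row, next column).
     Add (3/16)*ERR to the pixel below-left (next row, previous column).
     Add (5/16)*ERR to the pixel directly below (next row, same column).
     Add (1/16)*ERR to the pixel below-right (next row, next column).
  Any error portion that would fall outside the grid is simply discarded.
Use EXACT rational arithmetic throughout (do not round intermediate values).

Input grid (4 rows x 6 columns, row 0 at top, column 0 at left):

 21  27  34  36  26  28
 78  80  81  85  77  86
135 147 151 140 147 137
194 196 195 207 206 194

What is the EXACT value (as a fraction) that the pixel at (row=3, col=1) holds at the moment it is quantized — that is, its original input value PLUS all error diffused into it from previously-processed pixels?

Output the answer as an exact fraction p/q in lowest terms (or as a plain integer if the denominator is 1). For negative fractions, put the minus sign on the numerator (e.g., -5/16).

Answer: 21935459329/134217728

Derivation:
(0,0): OLD=21 → NEW=0, ERR=21
(0,1): OLD=579/16 → NEW=0, ERR=579/16
(0,2): OLD=12757/256 → NEW=0, ERR=12757/256
(0,3): OLD=236755/4096 → NEW=0, ERR=236755/4096
(0,4): OLD=3361221/65536 → NEW=0, ERR=3361221/65536
(0,5): OLD=52888675/1048576 → NEW=0, ERR=52888675/1048576
(1,0): OLD=23385/256 → NEW=0, ERR=23385/256
(1,1): OLD=290671/2048 → NEW=255, ERR=-231569/2048
(1,2): OLD=3945499/65536 → NEW=0, ERR=3945499/65536
(1,3): OLD=37259327/262144 → NEW=255, ERR=-29587393/262144
(1,4): OLD=951571613/16777216 → NEW=0, ERR=951571613/16777216
(1,5): OLD=34838017083/268435456 → NEW=255, ERR=-33613024197/268435456
(2,0): OLD=4664373/32768 → NEW=255, ERR=-3691467/32768
(2,1): OLD=83232151/1048576 → NEW=0, ERR=83232151/1048576
(2,2): OLD=2958012549/16777216 → NEW=255, ERR=-1320177531/16777216
(2,3): OLD=11368258973/134217728 → NEW=0, ERR=11368258973/134217728
(2,4): OLD=735504984151/4294967296 → NEW=255, ERR=-359711676329/4294967296
(2,5): OLD=4451146975697/68719476736 → NEW=0, ERR=4451146975697/68719476736
(3,0): OLD=2913841637/16777216 → NEW=255, ERR=-1364348443/16777216
(3,1): OLD=21935459329/134217728 → NEW=255, ERR=-12290061311/134217728
Target (3,1): original=196, with diffused error = 21935459329/134217728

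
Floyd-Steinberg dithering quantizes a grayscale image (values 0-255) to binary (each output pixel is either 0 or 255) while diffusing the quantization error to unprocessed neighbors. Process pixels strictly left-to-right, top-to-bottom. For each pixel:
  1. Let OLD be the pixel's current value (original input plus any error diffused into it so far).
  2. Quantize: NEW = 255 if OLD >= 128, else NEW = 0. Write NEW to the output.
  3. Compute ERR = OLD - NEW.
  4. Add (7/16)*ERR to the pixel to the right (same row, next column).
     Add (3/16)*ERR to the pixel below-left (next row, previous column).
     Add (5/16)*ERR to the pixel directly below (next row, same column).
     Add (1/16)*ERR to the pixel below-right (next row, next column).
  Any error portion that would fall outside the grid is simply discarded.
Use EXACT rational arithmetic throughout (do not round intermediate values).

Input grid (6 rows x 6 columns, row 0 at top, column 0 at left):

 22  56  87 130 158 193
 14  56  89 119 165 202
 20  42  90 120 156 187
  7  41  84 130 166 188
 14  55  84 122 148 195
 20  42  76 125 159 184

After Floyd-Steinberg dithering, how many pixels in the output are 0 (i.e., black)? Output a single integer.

Answer: 21

Derivation:
(0,0): OLD=22 → NEW=0, ERR=22
(0,1): OLD=525/8 → NEW=0, ERR=525/8
(0,2): OLD=14811/128 → NEW=0, ERR=14811/128
(0,3): OLD=369917/2048 → NEW=255, ERR=-152323/2048
(0,4): OLD=4111083/32768 → NEW=0, ERR=4111083/32768
(0,5): OLD=129965165/524288 → NEW=255, ERR=-3728275/524288
(1,0): OLD=4247/128 → NEW=0, ERR=4247/128
(1,1): OLD=116833/1024 → NEW=0, ERR=116833/1024
(1,2): OLD=5414325/32768 → NEW=255, ERR=-2941515/32768
(1,3): OLD=11434673/131072 → NEW=0, ERR=11434673/131072
(1,4): OLD=1982998291/8388608 → NEW=255, ERR=-156096749/8388608
(1,5): OLD=26773479061/134217728 → NEW=255, ERR=-7452041579/134217728
(2,0): OLD=848059/16384 → NEW=0, ERR=848059/16384
(2,1): OLD=44848889/524288 → NEW=0, ERR=44848889/524288
(2,2): OLD=1030630315/8388608 → NEW=0, ERR=1030630315/8388608
(2,3): OLD=12879158419/67108864 → NEW=255, ERR=-4233601901/67108864
(2,4): OLD=252602262969/2147483648 → NEW=0, ERR=252602262969/2147483648
(2,5): OLD=7557362821535/34359738368 → NEW=255, ERR=-1204370462305/34359738368
(3,0): OLD=328956363/8388608 → NEW=0, ERR=328956363/8388608
(3,1): OLD=7459814831/67108864 → NEW=0, ERR=7459814831/67108864
(3,2): OLD=88339040861/536870912 → NEW=255, ERR=-48563041699/536870912
(3,3): OLD=3451272665655/34359738368 → NEW=0, ERR=3451272665655/34359738368
(3,4): OLD=64922919621143/274877906944 → NEW=255, ERR=-5170946649577/274877906944
(3,5): OLD=774794388708345/4398046511104 → NEW=255, ERR=-346707471623175/4398046511104
(4,0): OLD=50570084549/1073741824 → NEW=0, ERR=50570084549/1073741824
(4,1): OLD=1646396747713/17179869184 → NEW=0, ERR=1646396747713/17179869184
(4,2): OLD=67862112681331/549755813888 → NEW=0, ERR=67862112681331/549755813888
(4,3): OLD=1743505716133855/8796093022208 → NEW=255, ERR=-499498004529185/8796093022208
(4,4): OLD=15308591753620559/140737488355328 → NEW=0, ERR=15308591753620559/140737488355328
(4,5): OLD=488140385799675849/2251799813685248 → NEW=255, ERR=-86068566690062391/2251799813685248
(5,0): OLD=14482355145939/274877906944 → NEW=0, ERR=14482355145939/274877906944
(5,1): OLD=1065090579943043/8796093022208 → NEW=0, ERR=1065090579943043/8796093022208
(5,2): OLD=11462556655177105/70368744177664 → NEW=255, ERR=-6481473110127215/70368744177664
(5,3): OLD=214072988913822603/2251799813685248 → NEW=0, ERR=214072988913822603/2251799813685248
(5,4): OLD=1008212474934001915/4503599627370496 → NEW=255, ERR=-140205430045474565/4503599627370496
(5,5): OLD=11906348561875652247/72057594037927936 → NEW=255, ERR=-6468337917795971433/72057594037927936
Output grid:
  Row 0: ...#.#  (4 black, running=4)
  Row 1: ..#.##  (3 black, running=7)
  Row 2: ...#.#  (4 black, running=11)
  Row 3: ..#.##  (3 black, running=14)
  Row 4: ...#.#  (4 black, running=18)
  Row 5: ..#.##  (3 black, running=21)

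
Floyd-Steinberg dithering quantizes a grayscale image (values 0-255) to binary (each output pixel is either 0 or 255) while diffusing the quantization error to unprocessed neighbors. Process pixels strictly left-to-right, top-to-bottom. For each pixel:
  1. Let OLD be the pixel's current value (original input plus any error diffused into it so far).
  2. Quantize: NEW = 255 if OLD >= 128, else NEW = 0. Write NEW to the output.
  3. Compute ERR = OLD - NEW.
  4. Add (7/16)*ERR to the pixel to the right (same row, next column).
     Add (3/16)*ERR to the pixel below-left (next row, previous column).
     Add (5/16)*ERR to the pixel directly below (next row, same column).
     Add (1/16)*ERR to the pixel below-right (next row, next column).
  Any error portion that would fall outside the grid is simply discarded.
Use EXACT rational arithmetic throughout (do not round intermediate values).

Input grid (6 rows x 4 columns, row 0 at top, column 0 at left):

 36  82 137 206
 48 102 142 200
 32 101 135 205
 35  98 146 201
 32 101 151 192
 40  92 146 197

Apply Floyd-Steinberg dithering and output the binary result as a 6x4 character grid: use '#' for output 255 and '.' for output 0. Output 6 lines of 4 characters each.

Answer: ..##
.#.#
..##
.#.#
..##
.#.#

Derivation:
(0,0): OLD=36 → NEW=0, ERR=36
(0,1): OLD=391/4 → NEW=0, ERR=391/4
(0,2): OLD=11505/64 → NEW=255, ERR=-4815/64
(0,3): OLD=177239/1024 → NEW=255, ERR=-83881/1024
(1,0): OLD=4965/64 → NEW=0, ERR=4965/64
(1,1): OLD=79171/512 → NEW=255, ERR=-51389/512
(1,2): OLD=1070335/16384 → NEW=0, ERR=1070335/16384
(1,3): OLD=51978025/262144 → NEW=255, ERR=-14868695/262144
(2,0): OLD=306577/8192 → NEW=0, ERR=306577/8192
(2,1): OLD=27028427/262144 → NEW=0, ERR=27028427/262144
(2,2): OLD=96267447/524288 → NEW=255, ERR=-37425993/524288
(2,3): OLD=1343246459/8388608 → NEW=255, ERR=-795848581/8388608
(3,0): OLD=276938241/4194304 → NEW=0, ERR=276938241/4194304
(3,1): OLD=9936254111/67108864 → NEW=255, ERR=-7176506209/67108864
(3,2): OLD=70397038689/1073741824 → NEW=0, ERR=70397038689/1073741824
(3,3): OLD=3359941451303/17179869184 → NEW=255, ERR=-1020925190617/17179869184
(4,0): OLD=34985279021/1073741824 → NEW=0, ERR=34985279021/1073741824
(4,1): OLD=844015274887/8589934592 → NEW=0, ERR=844015274887/8589934592
(4,2): OLD=54054579730727/274877906944 → NEW=255, ERR=-16039286539993/274877906944
(4,3): OLD=668497551007041/4398046511104 → NEW=255, ERR=-453004309324479/4398046511104
(5,0): OLD=9429015124381/137438953472 → NEW=0, ERR=9429015124381/137438953472
(5,1): OLD=632507306554219/4398046511104 → NEW=255, ERR=-488994553777301/4398046511104
(5,2): OLD=145026710720847/2199023255552 → NEW=0, ERR=145026710720847/2199023255552
(5,3): OLD=13371366421829383/70368744177664 → NEW=255, ERR=-4572663343474937/70368744177664
Row 0: ..##
Row 1: .#.#
Row 2: ..##
Row 3: .#.#
Row 4: ..##
Row 5: .#.#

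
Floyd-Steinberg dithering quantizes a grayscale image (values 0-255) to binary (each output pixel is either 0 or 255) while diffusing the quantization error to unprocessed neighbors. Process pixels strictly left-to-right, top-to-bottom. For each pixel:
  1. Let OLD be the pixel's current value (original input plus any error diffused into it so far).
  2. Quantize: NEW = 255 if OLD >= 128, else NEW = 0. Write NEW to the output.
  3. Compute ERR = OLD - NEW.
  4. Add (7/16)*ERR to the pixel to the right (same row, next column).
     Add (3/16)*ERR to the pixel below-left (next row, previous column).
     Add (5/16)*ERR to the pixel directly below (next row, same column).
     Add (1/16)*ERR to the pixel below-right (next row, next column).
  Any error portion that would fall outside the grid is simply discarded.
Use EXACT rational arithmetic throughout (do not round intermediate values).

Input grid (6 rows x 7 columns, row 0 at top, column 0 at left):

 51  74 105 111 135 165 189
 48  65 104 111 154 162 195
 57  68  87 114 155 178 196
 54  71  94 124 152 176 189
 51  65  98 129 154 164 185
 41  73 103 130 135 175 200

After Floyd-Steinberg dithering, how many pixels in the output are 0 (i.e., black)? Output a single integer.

Answer: 22

Derivation:
(0,0): OLD=51 → NEW=0, ERR=51
(0,1): OLD=1541/16 → NEW=0, ERR=1541/16
(0,2): OLD=37667/256 → NEW=255, ERR=-27613/256
(0,3): OLD=261365/4096 → NEW=0, ERR=261365/4096
(0,4): OLD=10676915/65536 → NEW=255, ERR=-6034765/65536
(0,5): OLD=130771685/1048576 → NEW=0, ERR=130771685/1048576
(0,6): OLD=4086295619/16777216 → NEW=255, ERR=-191894461/16777216
(1,0): OLD=20991/256 → NEW=0, ERR=20991/256
(1,1): OLD=233337/2048 → NEW=0, ERR=233337/2048
(1,2): OLD=9052013/65536 → NEW=255, ERR=-7659667/65536
(1,3): OLD=14627561/262144 → NEW=0, ERR=14627561/262144
(1,4): OLD=2969706267/16777216 → NEW=255, ERR=-1308483813/16777216
(1,5): OLD=21334154379/134217728 → NEW=255, ERR=-12891366261/134217728
(1,6): OLD=337582744773/2147483648 → NEW=255, ERR=-210025585467/2147483648
(2,0): OLD=3407427/32768 → NEW=0, ERR=3407427/32768
(2,1): OLD=138735761/1048576 → NEW=255, ERR=-128651119/1048576
(2,2): OLD=241285875/16777216 → NEW=0, ERR=241285875/16777216
(2,3): OLD=15542568219/134217728 → NEW=0, ERR=15542568219/134217728
(2,4): OLD=179066901451/1073741824 → NEW=255, ERR=-94737263669/1073741824
(2,5): OLD=2960839752793/34359738368 → NEW=0, ERR=2960839752793/34359738368
(2,6): OLD=108375781191423/549755813888 → NEW=255, ERR=-31811951350017/549755813888
(3,0): OLD=1065204627/16777216 → NEW=0, ERR=1065204627/16777216
(3,1): OLD=9345860247/134217728 → NEW=0, ERR=9345860247/134217728
(3,2): OLD=153548140533/1073741824 → NEW=255, ERR=-120256024587/1073741824
(3,3): OLD=410361210115/4294967296 → NEW=0, ERR=410361210115/4294967296
(3,4): OLD=104246566012819/549755813888 → NEW=255, ERR=-35941166528621/549755813888
(3,5): OLD=694725026691561/4398046511104 → NEW=255, ERR=-426776833639959/4398046511104
(3,6): OLD=9418764248455607/70368744177664 → NEW=255, ERR=-8525265516848713/70368744177664
(4,0): OLD=180167431869/2147483648 → NEW=0, ERR=180167431869/2147483648
(4,1): OLD=3657033881497/34359738368 → NEW=0, ERR=3657033881497/34359738368
(4,2): OLD=72475552263575/549755813888 → NEW=255, ERR=-67712180277865/549755813888
(4,3): OLD=376973664109485/4398046511104 → NEW=0, ERR=376973664109485/4398046511104
(4,4): OLD=5588917484609847/35184372088832 → NEW=255, ERR=-3383097398042313/35184372088832
(4,5): OLD=72965808592191607/1125899906842624 → NEW=0, ERR=72965808592191607/1125899906842624
(4,6): OLD=3052148273639781745/18014398509481984 → NEW=255, ERR=-1541523346278124175/18014398509481984
(5,0): OLD=47924484563419/549755813888 → NEW=0, ERR=47924484563419/549755813888
(5,1): OLD=556567607404873/4398046511104 → NEW=0, ERR=556567607404873/4398046511104
(5,2): OLD=5017244010089487/35184372088832 → NEW=255, ERR=-3954770872562673/35184372088832
(5,3): OLD=23048086334650475/281474976710656 → NEW=0, ERR=23048086334650475/281474976710656
(5,4): OLD=2851397316252114041/18014398509481984 → NEW=255, ERR=-1742274303665791879/18014398509481984
(5,5): OLD=18862472240816151913/144115188075855872 → NEW=255, ERR=-17886900718527095447/144115188075855872
(5,6): OLD=283638986461724680967/2305843009213693952 → NEW=0, ERR=283638986461724680967/2305843009213693952
Output grid:
  Row 0: ..#.#.#  (4 black, running=4)
  Row 1: ..#.###  (3 black, running=7)
  Row 2: .#..#.#  (4 black, running=11)
  Row 3: ..#.###  (3 black, running=14)
  Row 4: ..#.#.#  (4 black, running=18)
  Row 5: ..#.##.  (4 black, running=22)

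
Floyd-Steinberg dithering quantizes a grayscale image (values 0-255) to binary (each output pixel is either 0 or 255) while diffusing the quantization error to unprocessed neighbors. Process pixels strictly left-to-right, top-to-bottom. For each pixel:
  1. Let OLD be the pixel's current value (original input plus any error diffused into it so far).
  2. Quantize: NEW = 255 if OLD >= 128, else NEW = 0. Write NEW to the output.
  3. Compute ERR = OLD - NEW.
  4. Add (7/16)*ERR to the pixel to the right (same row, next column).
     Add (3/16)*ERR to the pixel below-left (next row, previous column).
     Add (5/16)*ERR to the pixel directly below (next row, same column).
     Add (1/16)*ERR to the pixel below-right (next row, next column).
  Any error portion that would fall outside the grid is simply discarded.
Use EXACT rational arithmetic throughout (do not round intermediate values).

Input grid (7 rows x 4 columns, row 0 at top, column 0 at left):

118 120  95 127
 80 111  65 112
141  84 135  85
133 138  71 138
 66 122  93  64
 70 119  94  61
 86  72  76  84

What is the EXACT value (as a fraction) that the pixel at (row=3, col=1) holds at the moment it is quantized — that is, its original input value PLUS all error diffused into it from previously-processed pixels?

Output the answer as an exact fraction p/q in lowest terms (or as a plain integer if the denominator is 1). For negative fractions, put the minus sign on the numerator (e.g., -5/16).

(0,0): OLD=118 → NEW=0, ERR=118
(0,1): OLD=1373/8 → NEW=255, ERR=-667/8
(0,2): OLD=7491/128 → NEW=0, ERR=7491/128
(0,3): OLD=312533/2048 → NEW=255, ERR=-209707/2048
(1,0): OLD=12959/128 → NEW=0, ERR=12959/128
(1,1): OLD=151129/1024 → NEW=255, ERR=-109991/1024
(1,2): OLD=389453/32768 → NEW=0, ERR=389453/32768
(1,3): OLD=46587563/524288 → NEW=0, ERR=46587563/524288
(2,0): OLD=2498531/16384 → NEW=255, ERR=-1679389/16384
(2,1): OLD=7416049/524288 → NEW=0, ERR=7416049/524288
(2,2): OLD=162372245/1048576 → NEW=255, ERR=-105014635/1048576
(2,3): OLD=1169299041/16777216 → NEW=0, ERR=1169299041/16777216
(3,0): OLD=869230771/8388608 → NEW=0, ERR=869230771/8388608
(3,1): OLD=21819747373/134217728 → NEW=255, ERR=-12405773267/134217728
Target (3,1): original=138, with diffused error = 21819747373/134217728

Answer: 21819747373/134217728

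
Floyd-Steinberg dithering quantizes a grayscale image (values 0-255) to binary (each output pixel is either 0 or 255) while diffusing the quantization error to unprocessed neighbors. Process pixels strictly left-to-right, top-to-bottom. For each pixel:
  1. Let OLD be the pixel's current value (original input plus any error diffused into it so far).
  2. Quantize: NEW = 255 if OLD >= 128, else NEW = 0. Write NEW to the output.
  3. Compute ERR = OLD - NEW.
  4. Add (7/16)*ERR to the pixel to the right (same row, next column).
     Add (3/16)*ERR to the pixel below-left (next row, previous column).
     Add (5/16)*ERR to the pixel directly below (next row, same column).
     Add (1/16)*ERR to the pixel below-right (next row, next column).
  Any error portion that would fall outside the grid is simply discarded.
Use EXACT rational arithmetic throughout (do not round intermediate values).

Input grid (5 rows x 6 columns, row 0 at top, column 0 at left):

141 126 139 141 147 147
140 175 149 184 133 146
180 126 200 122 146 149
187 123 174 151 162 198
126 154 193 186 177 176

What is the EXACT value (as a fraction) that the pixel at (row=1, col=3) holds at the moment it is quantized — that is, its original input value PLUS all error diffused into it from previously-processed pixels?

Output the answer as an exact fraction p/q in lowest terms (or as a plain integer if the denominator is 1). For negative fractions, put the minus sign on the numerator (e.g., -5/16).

(0,0): OLD=141 → NEW=255, ERR=-114
(0,1): OLD=609/8 → NEW=0, ERR=609/8
(0,2): OLD=22055/128 → NEW=255, ERR=-10585/128
(0,3): OLD=214673/2048 → NEW=0, ERR=214673/2048
(0,4): OLD=6319607/32768 → NEW=255, ERR=-2036233/32768
(0,5): OLD=62816705/524288 → NEW=0, ERR=62816705/524288
(1,0): OLD=15187/128 → NEW=0, ERR=15187/128
(1,1): OLD=233541/1024 → NEW=255, ERR=-27579/1024
(1,2): OLD=4449449/32768 → NEW=255, ERR=-3906391/32768
(1,3): OLD=19369909/131072 → NEW=255, ERR=-14053451/131072
Target (1,3): original=184, with diffused error = 19369909/131072

Answer: 19369909/131072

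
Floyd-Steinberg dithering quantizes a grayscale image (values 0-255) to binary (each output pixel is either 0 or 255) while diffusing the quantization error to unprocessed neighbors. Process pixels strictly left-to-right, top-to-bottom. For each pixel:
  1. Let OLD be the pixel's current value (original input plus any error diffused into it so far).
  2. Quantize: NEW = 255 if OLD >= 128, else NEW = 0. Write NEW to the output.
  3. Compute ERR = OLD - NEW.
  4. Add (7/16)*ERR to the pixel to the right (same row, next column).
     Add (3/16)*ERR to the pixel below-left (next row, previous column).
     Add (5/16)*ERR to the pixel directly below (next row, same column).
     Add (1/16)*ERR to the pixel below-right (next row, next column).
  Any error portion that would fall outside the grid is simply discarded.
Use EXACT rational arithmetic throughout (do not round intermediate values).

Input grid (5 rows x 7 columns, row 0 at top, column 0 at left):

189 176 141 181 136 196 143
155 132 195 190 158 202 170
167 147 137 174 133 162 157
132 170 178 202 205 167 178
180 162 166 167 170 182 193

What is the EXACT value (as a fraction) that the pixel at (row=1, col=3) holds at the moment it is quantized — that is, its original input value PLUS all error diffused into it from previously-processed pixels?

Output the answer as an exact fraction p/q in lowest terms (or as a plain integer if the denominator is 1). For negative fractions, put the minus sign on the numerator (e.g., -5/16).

(0,0): OLD=189 → NEW=255, ERR=-66
(0,1): OLD=1177/8 → NEW=255, ERR=-863/8
(0,2): OLD=12007/128 → NEW=0, ERR=12007/128
(0,3): OLD=454737/2048 → NEW=255, ERR=-67503/2048
(0,4): OLD=3983927/32768 → NEW=0, ERR=3983927/32768
(0,5): OLD=130647937/524288 → NEW=255, ERR=-3045503/524288
(0,6): OLD=1178252423/8388608 → NEW=255, ERR=-960842617/8388608
(1,0): OLD=14611/128 → NEW=0, ERR=14611/128
(1,1): OLD=165573/1024 → NEW=255, ERR=-95547/1024
(1,2): OLD=5589225/32768 → NEW=255, ERR=-2766615/32768
(1,3): OLD=22468437/131072 → NEW=255, ERR=-10954923/131072
Target (1,3): original=190, with diffused error = 22468437/131072

Answer: 22468437/131072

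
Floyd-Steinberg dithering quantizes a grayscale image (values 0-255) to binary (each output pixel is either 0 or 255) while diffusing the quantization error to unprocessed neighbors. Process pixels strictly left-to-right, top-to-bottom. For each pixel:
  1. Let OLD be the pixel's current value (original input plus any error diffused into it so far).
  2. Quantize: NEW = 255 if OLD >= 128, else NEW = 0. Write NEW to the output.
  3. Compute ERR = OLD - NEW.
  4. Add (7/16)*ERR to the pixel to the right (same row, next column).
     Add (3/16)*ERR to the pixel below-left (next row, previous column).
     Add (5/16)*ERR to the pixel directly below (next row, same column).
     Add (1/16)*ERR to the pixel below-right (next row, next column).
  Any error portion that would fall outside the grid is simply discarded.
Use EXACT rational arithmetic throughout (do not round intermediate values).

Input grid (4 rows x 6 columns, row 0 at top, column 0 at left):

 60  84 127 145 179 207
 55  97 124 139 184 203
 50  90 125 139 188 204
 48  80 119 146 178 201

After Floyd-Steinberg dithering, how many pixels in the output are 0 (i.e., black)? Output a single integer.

(0,0): OLD=60 → NEW=0, ERR=60
(0,1): OLD=441/4 → NEW=0, ERR=441/4
(0,2): OLD=11215/64 → NEW=255, ERR=-5105/64
(0,3): OLD=112745/1024 → NEW=0, ERR=112745/1024
(0,4): OLD=3721951/16384 → NEW=255, ERR=-455969/16384
(0,5): OLD=51072025/262144 → NEW=255, ERR=-15774695/262144
(1,0): OLD=6043/64 → NEW=0, ERR=6043/64
(1,1): OLD=82717/512 → NEW=255, ERR=-47843/512
(1,2): OLD=1404545/16384 → NEW=0, ERR=1404545/16384
(1,3): OLD=13153661/65536 → NEW=255, ERR=-3558019/65536
(1,4): OLD=617188519/4194304 → NEW=255, ERR=-452359001/4194304
(1,5): OLD=9077882721/67108864 → NEW=255, ERR=-8034877599/67108864
(2,0): OLD=507791/8192 → NEW=0, ERR=507791/8192
(2,1): OLD=28807797/262144 → NEW=0, ERR=28807797/262144
(2,2): OLD=771114335/4194304 → NEW=255, ERR=-298433185/4194304
(2,3): OLD=2551510119/33554432 → NEW=0, ERR=2551510119/33554432
(2,4): OLD=173647840245/1073741824 → NEW=255, ERR=-100156324875/1073741824
(2,5): OLD=2045004927235/17179869184 → NEW=0, ERR=2045004927235/17179869184
(3,0): OLD=368996543/4194304 → NEW=0, ERR=368996543/4194304
(3,1): OLD=4810499059/33554432 → NEW=255, ERR=-3745881101/33554432
(3,2): OLD=18535535897/268435456 → NEW=0, ERR=18535535897/268435456
(3,3): OLD=3058629655035/17179869184 → NEW=255, ERR=-1322236986885/17179869184
(3,4): OLD=19550745250235/137438953472 → NEW=255, ERR=-15496187885125/137438953472
(3,5): OLD=402510546675477/2199023255552 → NEW=255, ERR=-158240383490283/2199023255552
Output grid:
  Row 0: ..#.##  (3 black, running=3)
  Row 1: .#.###  (2 black, running=5)
  Row 2: ..#.#.  (4 black, running=9)
  Row 3: .#.###  (2 black, running=11)

Answer: 11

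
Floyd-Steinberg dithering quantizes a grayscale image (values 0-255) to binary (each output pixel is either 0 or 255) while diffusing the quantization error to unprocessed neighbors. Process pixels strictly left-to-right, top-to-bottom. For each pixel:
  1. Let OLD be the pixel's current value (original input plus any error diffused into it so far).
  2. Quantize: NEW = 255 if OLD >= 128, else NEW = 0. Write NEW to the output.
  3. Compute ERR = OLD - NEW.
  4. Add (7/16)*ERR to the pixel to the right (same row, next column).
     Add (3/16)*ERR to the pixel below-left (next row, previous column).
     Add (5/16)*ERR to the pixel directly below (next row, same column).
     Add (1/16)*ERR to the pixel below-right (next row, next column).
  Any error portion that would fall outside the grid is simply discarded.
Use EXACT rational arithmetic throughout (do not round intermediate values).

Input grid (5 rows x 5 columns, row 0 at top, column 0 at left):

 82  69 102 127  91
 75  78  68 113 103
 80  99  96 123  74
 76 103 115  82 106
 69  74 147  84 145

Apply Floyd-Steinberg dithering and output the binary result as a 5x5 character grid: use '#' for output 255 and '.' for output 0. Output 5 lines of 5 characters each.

(0,0): OLD=82 → NEW=0, ERR=82
(0,1): OLD=839/8 → NEW=0, ERR=839/8
(0,2): OLD=18929/128 → NEW=255, ERR=-13711/128
(0,3): OLD=164119/2048 → NEW=0, ERR=164119/2048
(0,4): OLD=4130721/32768 → NEW=0, ERR=4130721/32768
(1,0): OLD=15397/128 → NEW=0, ERR=15397/128
(1,1): OLD=152003/1024 → NEW=255, ERR=-109117/1024
(1,2): OLD=310847/32768 → NEW=0, ERR=310847/32768
(1,3): OLD=20858035/131072 → NEW=255, ERR=-12565325/131072
(1,4): OLD=221167417/2097152 → NEW=0, ERR=221167417/2097152
(2,0): OLD=1599249/16384 → NEW=0, ERR=1599249/16384
(2,1): OLD=61709451/524288 → NEW=0, ERR=61709451/524288
(2,2): OLD=1055488481/8388608 → NEW=0, ERR=1055488481/8388608
(2,3): OLD=22609881747/134217728 → NEW=255, ERR=-11615638893/134217728
(2,4): OLD=135510998341/2147483648 → NEW=0, ERR=135510998341/2147483648
(3,0): OLD=1078542401/8388608 → NEW=255, ERR=-1060552639/8388608
(3,1): OLD=7661297261/67108864 → NEW=0, ERR=7661297261/67108864
(3,2): OLD=419608562431/2147483648 → NEW=255, ERR=-127999767809/2147483648
(3,3): OLD=208623388279/4294967296 → NEW=0, ERR=208623388279/4294967296
(3,4): OLD=9728037790803/68719476736 → NEW=255, ERR=-7795428776877/68719476736
(4,0): OLD=54649972079/1073741824 → NEW=0, ERR=54649972079/1073741824
(4,1): OLD=3878027031087/34359738368 → NEW=0, ERR=3878027031087/34359738368
(4,2): OLD=106649857950753/549755813888 → NEW=255, ERR=-33537874590687/549755813888
(4,3): OLD=417767429025071/8796093022208 → NEW=0, ERR=417767429025071/8796093022208
(4,4): OLD=18769494096692169/140737488355328 → NEW=255, ERR=-17118565433916471/140737488355328
Row 0: ..#..
Row 1: .#.#.
Row 2: ...#.
Row 3: #.#.#
Row 4: ..#.#

Answer: ..#..
.#.#.
...#.
#.#.#
..#.#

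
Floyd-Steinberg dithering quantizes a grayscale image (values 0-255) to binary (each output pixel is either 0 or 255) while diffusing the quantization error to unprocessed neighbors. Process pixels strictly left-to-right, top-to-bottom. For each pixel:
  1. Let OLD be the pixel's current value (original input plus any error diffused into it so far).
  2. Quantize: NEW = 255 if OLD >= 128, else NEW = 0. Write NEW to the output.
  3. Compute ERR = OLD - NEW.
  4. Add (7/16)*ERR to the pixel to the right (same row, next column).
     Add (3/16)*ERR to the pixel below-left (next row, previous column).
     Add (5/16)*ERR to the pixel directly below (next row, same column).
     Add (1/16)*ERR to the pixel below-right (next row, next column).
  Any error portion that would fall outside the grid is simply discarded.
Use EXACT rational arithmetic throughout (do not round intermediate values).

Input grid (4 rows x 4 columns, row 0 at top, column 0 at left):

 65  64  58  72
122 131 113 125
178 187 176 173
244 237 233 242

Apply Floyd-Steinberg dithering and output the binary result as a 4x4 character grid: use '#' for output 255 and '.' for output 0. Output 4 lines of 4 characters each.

Answer: ....
##.#
.###
####

Derivation:
(0,0): OLD=65 → NEW=0, ERR=65
(0,1): OLD=1479/16 → NEW=0, ERR=1479/16
(0,2): OLD=25201/256 → NEW=0, ERR=25201/256
(0,3): OLD=471319/4096 → NEW=0, ERR=471319/4096
(1,0): OLD=40869/256 → NEW=255, ERR=-24411/256
(1,1): OLD=288131/2048 → NEW=255, ERR=-234109/2048
(1,2): OLD=7936703/65536 → NEW=0, ERR=7936703/65536
(1,3): OLD=230785897/1048576 → NEW=255, ERR=-36600983/1048576
(2,0): OLD=4153937/32768 → NEW=0, ERR=4153937/32768
(2,1): OLD=234342283/1048576 → NEW=255, ERR=-33044597/1048576
(2,2): OLD=390843415/2097152 → NEW=255, ERR=-143930345/2097152
(2,3): OLD=4685368987/33554432 → NEW=255, ERR=-3871011173/33554432
(3,0): OLD=4659136833/16777216 → NEW=255, ERR=380946753/16777216
(3,1): OLD=62314750047/268435456 → NEW=255, ERR=-6136291233/268435456
(3,2): OLD=764294235553/4294967296 → NEW=255, ERR=-330922424927/4294967296
(3,3): OLD=11541439898343/68719476736 → NEW=255, ERR=-5982026669337/68719476736
Row 0: ....
Row 1: ##.#
Row 2: .###
Row 3: ####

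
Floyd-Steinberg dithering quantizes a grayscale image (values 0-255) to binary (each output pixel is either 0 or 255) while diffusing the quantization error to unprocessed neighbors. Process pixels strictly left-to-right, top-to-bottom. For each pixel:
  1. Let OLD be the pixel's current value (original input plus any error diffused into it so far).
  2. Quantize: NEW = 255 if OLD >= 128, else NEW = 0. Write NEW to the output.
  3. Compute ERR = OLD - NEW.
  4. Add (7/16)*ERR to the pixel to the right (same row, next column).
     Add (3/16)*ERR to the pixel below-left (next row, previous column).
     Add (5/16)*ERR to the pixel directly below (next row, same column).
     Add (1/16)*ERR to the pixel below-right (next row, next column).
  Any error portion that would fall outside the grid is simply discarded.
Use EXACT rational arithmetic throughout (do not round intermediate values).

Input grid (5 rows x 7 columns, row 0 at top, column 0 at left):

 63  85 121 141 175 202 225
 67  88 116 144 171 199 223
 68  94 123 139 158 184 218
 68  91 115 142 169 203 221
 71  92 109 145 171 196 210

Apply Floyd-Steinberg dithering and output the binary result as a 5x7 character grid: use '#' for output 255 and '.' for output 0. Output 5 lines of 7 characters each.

Answer: ..#.###
.#.##.#
..#.###
.#.#.##
..#.###

Derivation:
(0,0): OLD=63 → NEW=0, ERR=63
(0,1): OLD=1801/16 → NEW=0, ERR=1801/16
(0,2): OLD=43583/256 → NEW=255, ERR=-21697/256
(0,3): OLD=425657/4096 → NEW=0, ERR=425657/4096
(0,4): OLD=14448399/65536 → NEW=255, ERR=-2263281/65536
(0,5): OLD=195969385/1048576 → NEW=255, ERR=-71417495/1048576
(0,6): OLD=3274951135/16777216 → NEW=255, ERR=-1003238945/16777216
(1,0): OLD=27595/256 → NEW=0, ERR=27595/256
(1,1): OLD=324365/2048 → NEW=255, ERR=-197875/2048
(1,2): OLD=4834193/65536 → NEW=0, ERR=4834193/65536
(1,3): OLD=51635645/262144 → NEW=255, ERR=-15211075/262144
(1,4): OLD=2156647063/16777216 → NEW=255, ERR=-2121543017/16777216
(1,5): OLD=14632669127/134217728 → NEW=0, ERR=14632669127/134217728
(1,6): OLD=532046540233/2147483648 → NEW=255, ERR=-15561790007/2147483648
(2,0): OLD=2738399/32768 → NEW=0, ERR=2738399/32768
(2,1): OLD=126810629/1048576 → NEW=0, ERR=126810629/1048576
(2,2): OLD=3054162511/16777216 → NEW=255, ERR=-1224027569/16777216
(2,3): OLD=9374857879/134217728 → NEW=0, ERR=9374857879/134217728
(2,4): OLD=178087318919/1073741824 → NEW=255, ERR=-95716846201/1073741824
(2,5): OLD=5834526666861/34359738368 → NEW=255, ERR=-2927206616979/34359738368
(2,6): OLD=101857341204683/549755813888 → NEW=255, ERR=-38330391336757/549755813888
(3,0): OLD=1959426415/16777216 → NEW=0, ERR=1959426415/16777216
(3,1): OLD=23009219651/134217728 → NEW=255, ERR=-11216300989/134217728
(3,2): OLD=81920871993/1073741824 → NEW=0, ERR=81920871993/1073741824
(3,3): OLD=755623385055/4294967296 → NEW=255, ERR=-339593275425/4294967296
(3,4): OLD=52195157497199/549755813888 → NEW=0, ERR=52195157497199/549755813888
(3,5): OLD=876399128682557/4398046511104 → NEW=255, ERR=-245102731648963/4398046511104
(3,6): OLD=11927875241277411/70368744177664 → NEW=255, ERR=-6016154524026909/70368744177664
(4,0): OLD=197199492641/2147483648 → NEW=0, ERR=197199492641/2147483648
(4,1): OLD=4386520112301/34359738368 → NEW=0, ERR=4386520112301/34359738368
(4,2): OLD=92714752355395/549755813888 → NEW=255, ERR=-47472980186045/549755813888
(4,3): OLD=462155944798929/4398046511104 → NEW=0, ERR=462155944798929/4398046511104
(4,4): OLD=8136450729439459/35184372088832 → NEW=255, ERR=-835564153212701/35184372088832
(4,5): OLD=178002781651820195/1125899906842624 → NEW=255, ERR=-109101694593048925/1125899906842624
(4,6): OLD=2475273163615586917/18014398509481984 → NEW=255, ERR=-2118398456302319003/18014398509481984
Row 0: ..#.###
Row 1: .#.##.#
Row 2: ..#.###
Row 3: .#.#.##
Row 4: ..#.###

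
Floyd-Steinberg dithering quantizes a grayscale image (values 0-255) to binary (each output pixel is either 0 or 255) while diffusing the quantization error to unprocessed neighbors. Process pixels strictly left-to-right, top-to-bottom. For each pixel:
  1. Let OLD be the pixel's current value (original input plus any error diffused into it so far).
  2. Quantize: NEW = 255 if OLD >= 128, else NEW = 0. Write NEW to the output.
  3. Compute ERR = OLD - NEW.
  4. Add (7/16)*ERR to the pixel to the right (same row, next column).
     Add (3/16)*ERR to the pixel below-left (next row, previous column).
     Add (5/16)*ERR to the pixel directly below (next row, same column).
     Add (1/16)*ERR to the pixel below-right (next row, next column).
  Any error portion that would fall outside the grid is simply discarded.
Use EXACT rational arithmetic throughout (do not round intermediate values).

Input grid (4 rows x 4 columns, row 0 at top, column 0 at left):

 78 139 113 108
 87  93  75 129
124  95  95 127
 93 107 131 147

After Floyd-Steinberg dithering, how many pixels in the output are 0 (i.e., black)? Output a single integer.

(0,0): OLD=78 → NEW=0, ERR=78
(0,1): OLD=1385/8 → NEW=255, ERR=-655/8
(0,2): OLD=9879/128 → NEW=0, ERR=9879/128
(0,3): OLD=290337/2048 → NEW=255, ERR=-231903/2048
(1,0): OLD=12291/128 → NEW=0, ERR=12291/128
(1,1): OLD=131861/1024 → NEW=255, ERR=-129259/1024
(1,2): OLD=574905/32768 → NEW=0, ERR=574905/32768
(1,3): OLD=55634271/524288 → NEW=0, ERR=55634271/524288
(2,0): OLD=2135479/16384 → NEW=255, ERR=-2042441/16384
(2,1): OLD=5402957/524288 → NEW=0, ERR=5402957/524288
(2,2): OLD=122681633/1048576 → NEW=0, ERR=122681633/1048576
(2,3): OLD=3564217533/16777216 → NEW=255, ERR=-713972547/16777216
(3,0): OLD=469558855/8388608 → NEW=0, ERR=469558855/8388608
(3,1): OLD=19979074841/134217728 → NEW=255, ERR=-14246445799/134217728
(3,2): OLD=244359298279/2147483648 → NEW=0, ERR=244359298279/2147483648
(3,3): OLD=6555706182353/34359738368 → NEW=255, ERR=-2206027101487/34359738368
Output grid:
  Row 0: .#.#  (2 black, running=2)
  Row 1: .#..  (3 black, running=5)
  Row 2: #..#  (2 black, running=7)
  Row 3: .#.#  (2 black, running=9)

Answer: 9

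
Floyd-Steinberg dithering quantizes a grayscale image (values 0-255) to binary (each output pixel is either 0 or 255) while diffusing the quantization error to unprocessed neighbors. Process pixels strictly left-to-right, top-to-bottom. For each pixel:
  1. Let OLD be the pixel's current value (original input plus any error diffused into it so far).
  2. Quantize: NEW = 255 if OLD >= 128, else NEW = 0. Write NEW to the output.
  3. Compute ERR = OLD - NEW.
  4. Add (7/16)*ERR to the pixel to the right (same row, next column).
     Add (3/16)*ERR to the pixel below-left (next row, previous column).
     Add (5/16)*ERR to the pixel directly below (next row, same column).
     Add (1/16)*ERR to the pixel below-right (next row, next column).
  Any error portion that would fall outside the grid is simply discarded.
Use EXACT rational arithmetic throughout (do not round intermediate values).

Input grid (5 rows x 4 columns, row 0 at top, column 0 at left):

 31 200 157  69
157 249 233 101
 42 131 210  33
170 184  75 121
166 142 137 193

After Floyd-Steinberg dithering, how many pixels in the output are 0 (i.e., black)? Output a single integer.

(0,0): OLD=31 → NEW=0, ERR=31
(0,1): OLD=3417/16 → NEW=255, ERR=-663/16
(0,2): OLD=35551/256 → NEW=255, ERR=-29729/256
(0,3): OLD=74521/4096 → NEW=0, ERR=74521/4096
(1,0): OLD=40683/256 → NEW=255, ERR=-24597/256
(1,1): OLD=356717/2048 → NEW=255, ERR=-165523/2048
(1,2): OLD=10628081/65536 → NEW=255, ERR=-6083599/65536
(1,3): OLD=61672039/1048576 → NEW=0, ERR=61672039/1048576
(2,0): OLD=-104193/32768 → NEW=0, ERR=-104193/32768
(2,1): OLD=84873445/1048576 → NEW=0, ERR=84873445/1048576
(2,2): OLD=466363737/2097152 → NEW=255, ERR=-68410023/2097152
(2,3): OLD=1050471317/33554432 → NEW=0, ERR=1050471317/33554432
(3,0): OLD=3090076175/16777216 → NEW=255, ERR=-1188113905/16777216
(3,1): OLD=46170014801/268435456 → NEW=255, ERR=-22281026479/268435456
(3,2): OLD=169311860655/4294967296 → NEW=0, ERR=169311860655/4294967296
(3,3): OLD=10032437625417/68719476736 → NEW=255, ERR=-7491028942263/68719476736
(4,0): OLD=551072379299/4294967296 → NEW=255, ERR=-544144281181/4294967296
(4,1): OLD=2185226016105/34359738368 → NEW=0, ERR=2185226016105/34359738368
(4,2): OLD=166594176477769/1099511627776 → NEW=255, ERR=-113781288605111/1099511627776
(4,3): OLD=2042884407283151/17592186044416 → NEW=0, ERR=2042884407283151/17592186044416
Output grid:
  Row 0: .##.  (2 black, running=2)
  Row 1: ###.  (1 black, running=3)
  Row 2: ..#.  (3 black, running=6)
  Row 3: ##.#  (1 black, running=7)
  Row 4: #.#.  (2 black, running=9)

Answer: 9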